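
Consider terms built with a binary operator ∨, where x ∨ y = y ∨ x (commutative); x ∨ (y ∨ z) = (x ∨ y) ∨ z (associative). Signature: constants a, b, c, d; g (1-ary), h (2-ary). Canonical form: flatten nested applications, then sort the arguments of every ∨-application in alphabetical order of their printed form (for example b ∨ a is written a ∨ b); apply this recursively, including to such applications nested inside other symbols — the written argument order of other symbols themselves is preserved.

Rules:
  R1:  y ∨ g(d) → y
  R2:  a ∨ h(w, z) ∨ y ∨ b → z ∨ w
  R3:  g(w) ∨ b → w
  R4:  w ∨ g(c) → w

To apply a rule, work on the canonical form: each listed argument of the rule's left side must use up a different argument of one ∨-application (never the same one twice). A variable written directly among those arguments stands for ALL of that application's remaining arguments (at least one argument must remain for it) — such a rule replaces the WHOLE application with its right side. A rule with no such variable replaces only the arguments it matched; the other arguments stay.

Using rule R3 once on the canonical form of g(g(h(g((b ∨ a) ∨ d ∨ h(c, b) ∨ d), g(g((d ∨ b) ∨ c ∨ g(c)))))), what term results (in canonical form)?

Answer: g(g(h(g(a ∨ b ∨ d ∨ d ∨ h(c, b)), g(g(c ∨ c ∨ d)))))

Derivation:
Canonical form:  g(g(h(g(a ∨ b ∨ d ∨ d ∨ h(c, b)), g(g(b ∨ c ∨ d ∨ g(c))))))
R3 matches:  uses b, g(c);  w := c
Giving:  g(g(h(g(a ∨ b ∨ d ∨ d ∨ h(c, b)), g(g(c ∨ c ∨ d)))))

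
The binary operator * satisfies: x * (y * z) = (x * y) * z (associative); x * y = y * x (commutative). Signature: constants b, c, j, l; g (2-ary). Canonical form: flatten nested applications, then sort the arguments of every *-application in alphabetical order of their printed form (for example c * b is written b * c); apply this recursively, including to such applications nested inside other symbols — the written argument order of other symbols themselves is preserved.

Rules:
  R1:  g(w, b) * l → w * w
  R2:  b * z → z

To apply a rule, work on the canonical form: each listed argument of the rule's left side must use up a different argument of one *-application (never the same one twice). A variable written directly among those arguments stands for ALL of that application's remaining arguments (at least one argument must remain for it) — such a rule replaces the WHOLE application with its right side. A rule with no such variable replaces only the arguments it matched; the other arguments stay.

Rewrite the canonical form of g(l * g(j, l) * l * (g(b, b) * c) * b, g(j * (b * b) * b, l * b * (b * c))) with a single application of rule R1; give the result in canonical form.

Answer: g(b * b * b * c * g(j, l) * l, g(b * b * b * j, b * b * c * l))

Derivation:
Canonical form:  g(b * c * g(b, b) * g(j, l) * l * l, g(b * b * b * j, b * b * c * l))
Match R1:  consume g(b, b), l;  w := b
Giving:  g(b * b * b * c * g(j, l) * l, g(b * b * b * j, b * b * c * l))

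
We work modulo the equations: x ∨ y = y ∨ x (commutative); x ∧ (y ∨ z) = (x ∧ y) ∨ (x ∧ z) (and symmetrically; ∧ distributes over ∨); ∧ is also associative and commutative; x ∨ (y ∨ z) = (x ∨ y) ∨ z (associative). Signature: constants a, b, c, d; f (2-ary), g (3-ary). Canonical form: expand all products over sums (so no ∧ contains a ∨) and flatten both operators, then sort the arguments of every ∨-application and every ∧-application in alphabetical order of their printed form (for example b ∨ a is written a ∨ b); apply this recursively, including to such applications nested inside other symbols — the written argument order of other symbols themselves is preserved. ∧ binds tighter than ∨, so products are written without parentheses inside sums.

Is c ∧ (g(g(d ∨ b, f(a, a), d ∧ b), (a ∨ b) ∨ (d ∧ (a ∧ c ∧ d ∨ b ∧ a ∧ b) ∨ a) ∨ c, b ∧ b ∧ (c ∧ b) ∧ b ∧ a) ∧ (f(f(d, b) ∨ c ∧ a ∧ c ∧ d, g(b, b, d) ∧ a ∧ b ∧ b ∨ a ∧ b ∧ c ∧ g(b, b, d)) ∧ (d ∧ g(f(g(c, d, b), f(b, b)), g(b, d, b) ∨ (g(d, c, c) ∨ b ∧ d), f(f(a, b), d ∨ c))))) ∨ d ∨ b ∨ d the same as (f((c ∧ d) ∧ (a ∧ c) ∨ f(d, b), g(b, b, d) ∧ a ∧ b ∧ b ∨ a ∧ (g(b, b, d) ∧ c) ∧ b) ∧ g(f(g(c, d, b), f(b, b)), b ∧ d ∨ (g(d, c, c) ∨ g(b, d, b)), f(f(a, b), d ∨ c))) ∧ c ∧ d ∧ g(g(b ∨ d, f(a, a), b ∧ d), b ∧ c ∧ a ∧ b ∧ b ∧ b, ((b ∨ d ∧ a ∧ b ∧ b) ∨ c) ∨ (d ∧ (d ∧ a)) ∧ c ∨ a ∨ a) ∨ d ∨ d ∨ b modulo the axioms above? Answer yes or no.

Answer: no — b ∨ c ∧ d ∧ f(a ∧ c ∧ c ∧ d ∨ f(d, b), a ∧ b ∧ b ∧ g(b, b, d) ∨ a ∧ b ∧ c ∧ g(b, b, d)) ∧ g(f(g(c, d, b), f(b, b)), b ∧ d ∨ g(b, d, b) ∨ g(d, c, c), f(f(a, b), c ∨ d)) ∧ g(g(b ∨ d, f(a, a), b ∧ d), a ∨ a ∨ a ∧ b ∧ b ∧ d ∨ a ∧ c ∧ d ∧ d ∨ b ∨ c, a ∧ b ∧ b ∧ b ∧ b ∧ c) ∨ d ∨ d vs b ∨ c ∧ d ∧ f(a ∧ c ∧ c ∧ d ∨ f(d, b), a ∧ b ∧ b ∧ g(b, b, d) ∨ a ∧ b ∧ c ∧ g(b, b, d)) ∧ g(f(g(c, d, b), f(b, b)), b ∧ d ∨ g(b, d, b) ∨ g(d, c, c), f(f(a, b), c ∨ d)) ∧ g(g(b ∨ d, f(a, a), b ∧ d), a ∧ b ∧ b ∧ b ∧ b ∧ c, a ∨ a ∨ a ∧ b ∧ b ∧ d ∨ a ∧ c ∧ d ∧ d ∨ b ∨ c) ∨ d ∨ d

Derivation:
Left:  c ∧ (g(g(d ∨ b, f(a, a), d ∧ b), (a ∨ b) ∨ (d ∧ (a ∧ c ∧ d ∨ b ∧ a ∧ b) ∨ a) ∨ c, b ∧ b ∧ (c ∧ b) ∧ b ∧ a) ∧ (f(f(d, b) ∨ c ∧ a ∧ c ∧ d, g(b, b, d) ∧ a ∧ b ∧ b ∨ a ∧ b ∧ c ∧ g(b, b, d)) ∧ (d ∧ g(f(g(c, d, b), f(b, b)), g(b, d, b) ∨ (g(d, c, c) ∨ b ∧ d), f(f(a, b), d ∨ c))))) ∨ d ∨ b ∨ d
  Distribute:  c ∧ d ∧ f(a ∧ c ∧ c ∧ d ∨ f(d, b), a ∧ b ∧ b ∧ g(b, b, d) ∨ a ∧ b ∧ c ∧ g(b, b, d)) ∧ g(f(g(c, d, b), f(b, b)), b ∧ d ∨ g(b, d, b) ∨ g(d, c, c), f(f(a, b), c ∨ d)) ∧ g(g(b ∨ d, f(a, a), b ∧ d), a ∨ a ∨ a ∧ b ∧ b ∧ d ∨ a ∧ c ∧ d ∧ d ∨ b ∨ c, a ∧ b ∧ b ∧ b ∧ b ∧ c) ∨ d ∨ b ∨ d
  Order the arguments:  b ∨ c ∧ d ∧ f(a ∧ c ∧ c ∧ d ∨ f(d, b), a ∧ b ∧ b ∧ g(b, b, d) ∨ a ∧ b ∧ c ∧ g(b, b, d)) ∧ g(f(g(c, d, b), f(b, b)), b ∧ d ∨ g(b, d, b) ∨ g(d, c, c), f(f(a, b), c ∨ d)) ∧ g(g(b ∨ d, f(a, a), b ∧ d), a ∨ a ∨ a ∧ b ∧ b ∧ d ∨ a ∧ c ∧ d ∧ d ∨ b ∨ c, a ∧ b ∧ b ∧ b ∧ b ∧ c) ∨ d ∨ d
Right:  (f((c ∧ d) ∧ (a ∧ c) ∨ f(d, b), g(b, b, d) ∧ a ∧ b ∧ b ∨ a ∧ (g(b, b, d) ∧ c) ∧ b) ∧ g(f(g(c, d, b), f(b, b)), b ∧ d ∨ (g(d, c, c) ∨ g(b, d, b)), f(f(a, b), d ∨ c))) ∧ c ∧ d ∧ g(g(b ∨ d, f(a, a), b ∧ d), b ∧ c ∧ a ∧ b ∧ b ∧ b, ((b ∨ d ∧ a ∧ b ∧ b) ∨ c) ∨ (d ∧ (d ∧ a)) ∧ c ∨ a ∨ a) ∨ d ∨ d ∨ b
  Flatten:  c ∧ d ∧ f(a ∧ c ∧ c ∧ d ∨ f(d, b), a ∧ b ∧ b ∧ g(b, b, d) ∨ a ∧ b ∧ c ∧ g(b, b, d)) ∧ g(f(g(c, d, b), f(b, b)), b ∧ d ∨ g(b, d, b) ∨ g(d, c, c), f(f(a, b), c ∨ d)) ∧ g(g(b ∨ d, f(a, a), b ∧ d), a ∧ b ∧ b ∧ b ∧ b ∧ c, a ∨ a ∨ a ∧ b ∧ b ∧ d ∨ a ∧ c ∧ d ∧ d ∨ b ∨ c) ∨ d ∨ d ∨ b
  Sort:  b ∨ c ∧ d ∧ f(a ∧ c ∧ c ∧ d ∨ f(d, b), a ∧ b ∧ b ∧ g(b, b, d) ∨ a ∧ b ∧ c ∧ g(b, b, d)) ∧ g(f(g(c, d, b), f(b, b)), b ∧ d ∨ g(b, d, b) ∨ g(d, c, c), f(f(a, b), c ∨ d)) ∧ g(g(b ∨ d, f(a, a), b ∧ d), a ∧ b ∧ b ∧ b ∧ b ∧ c, a ∨ a ∨ a ∧ b ∧ b ∧ d ∨ a ∧ c ∧ d ∧ d ∨ b ∨ c) ∨ d ∨ d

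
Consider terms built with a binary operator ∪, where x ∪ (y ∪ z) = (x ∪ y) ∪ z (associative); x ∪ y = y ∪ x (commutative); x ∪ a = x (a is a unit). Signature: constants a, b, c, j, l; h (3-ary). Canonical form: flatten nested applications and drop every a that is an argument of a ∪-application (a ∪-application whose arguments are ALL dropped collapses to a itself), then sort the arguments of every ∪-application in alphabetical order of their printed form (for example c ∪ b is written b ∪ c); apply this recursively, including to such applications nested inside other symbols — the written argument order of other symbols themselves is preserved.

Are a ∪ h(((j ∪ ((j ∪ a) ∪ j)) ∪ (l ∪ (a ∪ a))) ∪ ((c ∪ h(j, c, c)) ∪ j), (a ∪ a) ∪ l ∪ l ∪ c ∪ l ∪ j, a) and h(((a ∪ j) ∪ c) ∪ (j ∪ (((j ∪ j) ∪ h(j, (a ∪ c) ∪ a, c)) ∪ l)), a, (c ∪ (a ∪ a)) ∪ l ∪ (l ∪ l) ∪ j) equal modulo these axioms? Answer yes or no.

Left:  a ∪ h(((j ∪ ((j ∪ a) ∪ j)) ∪ (l ∪ (a ∪ a))) ∪ ((c ∪ h(j, c, c)) ∪ j), (a ∪ a) ∪ l ∪ l ∪ c ∪ l ∪ j, a)
  Simplify inside:  h(((j ∪ ((j ∪ a) ∪ j)) ∪ (l ∪ (a ∪ a))) ∪ ((c ∪ h(j, c, c)) ∪ j), (a ∪ a) ∪ l ∪ l ∪ c ∪ l ∪ j, a)  →  h(c ∪ h(j, c, c) ∪ j ∪ j ∪ j ∪ j ∪ l, c ∪ j ∪ l ∪ l ∪ l, a)
  Units out:  drop a
  Sort:  h(c ∪ h(j, c, c) ∪ j ∪ j ∪ j ∪ j ∪ l, c ∪ j ∪ l ∪ l ∪ l, a)
Right:  h(((a ∪ j) ∪ c) ∪ (j ∪ (((j ∪ j) ∪ h(j, (a ∪ c) ∪ a, c)) ∪ l)), a, (c ∪ (a ∪ a)) ∪ l ∪ (l ∪ l) ∪ j)
  Work inside:  ((a ∪ j) ∪ c) ∪ (j ∪ (((j ∪ j) ∪ h(j, (a ∪ c) ∪ a, c)) ∪ l))
  Un-nest:  a ∪ j ∪ c ∪ j ∪ j ∪ j ∪ h(j, (a ∪ c) ∪ a, c) ∪ l
  Simplify inside:  h(j, (a ∪ c) ∪ a, c)  →  h(j, c, c)
  Drop the unit:  drop a
  Order the arguments:  c ∪ h(j, c, c) ∪ j ∪ j ∪ j ∪ j ∪ l
  Rebuild:  h(c ∪ h(j, c, c) ∪ j ∪ j ∪ j ∪ j ∪ l, a, c ∪ j ∪ l ∪ l ∪ l)

Answer: no — h(c ∪ h(j, c, c) ∪ j ∪ j ∪ j ∪ j ∪ l, c ∪ j ∪ l ∪ l ∪ l, a) vs h(c ∪ h(j, c, c) ∪ j ∪ j ∪ j ∪ j ∪ l, a, c ∪ j ∪ l ∪ l ∪ l)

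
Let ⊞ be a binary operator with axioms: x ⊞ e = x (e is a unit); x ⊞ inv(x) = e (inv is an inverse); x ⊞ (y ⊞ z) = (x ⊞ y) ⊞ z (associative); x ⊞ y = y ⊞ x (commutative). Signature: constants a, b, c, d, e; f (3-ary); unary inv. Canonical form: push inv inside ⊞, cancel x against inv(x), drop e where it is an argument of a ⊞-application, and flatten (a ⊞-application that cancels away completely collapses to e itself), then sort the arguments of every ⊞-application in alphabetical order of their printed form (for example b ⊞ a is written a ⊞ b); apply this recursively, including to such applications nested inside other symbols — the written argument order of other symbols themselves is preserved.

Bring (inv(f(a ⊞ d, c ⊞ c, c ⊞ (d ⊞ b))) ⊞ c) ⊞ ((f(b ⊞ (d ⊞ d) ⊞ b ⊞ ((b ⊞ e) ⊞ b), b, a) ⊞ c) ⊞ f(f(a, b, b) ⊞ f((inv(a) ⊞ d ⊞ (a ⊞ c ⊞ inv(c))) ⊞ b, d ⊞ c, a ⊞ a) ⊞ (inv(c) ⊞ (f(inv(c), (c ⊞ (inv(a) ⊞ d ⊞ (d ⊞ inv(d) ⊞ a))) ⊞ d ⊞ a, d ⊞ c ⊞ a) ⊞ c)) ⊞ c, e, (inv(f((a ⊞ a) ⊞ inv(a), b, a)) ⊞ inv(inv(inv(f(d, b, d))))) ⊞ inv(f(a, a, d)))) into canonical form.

Answer: c ⊞ c ⊞ f(b ⊞ b ⊞ b ⊞ b ⊞ d ⊞ d, b, a) ⊞ f(c ⊞ f(a, b, b) ⊞ f(b ⊞ d, c ⊞ d, a ⊞ a) ⊞ f(inv(c), a ⊞ c ⊞ d ⊞ d, a ⊞ c ⊞ d), e, inv(f(a, a, d)) ⊞ inv(f(a, b, a)) ⊞ inv(f(d, b, d))) ⊞ inv(f(a ⊞ d, c ⊞ c, b ⊞ c ⊞ d))

Derivation:
Push inv inside:  distribute inv over ⊞ and collapse double inv
Collect terms:  inv(f(a ⊞ d, c ⊞ c, b ⊞ c ⊞ d)) ⊞ c ⊞ c ⊞ f(b ⊞ b ⊞ b ⊞ b ⊞ d ⊞ d, b, a) ⊞ f(c ⊞ f(a, b, b) ⊞ f(b ⊞ d, c ⊞ d, a ⊞ a) ⊞ f(inv(c), a ⊞ c ⊞ d ⊞ d, a ⊞ c ⊞ d), e, inv(f(a, a, d)) ⊞ inv(f(a, b, a)) ⊞ inv(f(d, b, d)))
Order the arguments:  c ⊞ c ⊞ f(b ⊞ b ⊞ b ⊞ b ⊞ d ⊞ d, b, a) ⊞ f(c ⊞ f(a, b, b) ⊞ f(b ⊞ d, c ⊞ d, a ⊞ a) ⊞ f(inv(c), a ⊞ c ⊞ d ⊞ d, a ⊞ c ⊞ d), e, inv(f(a, a, d)) ⊞ inv(f(a, b, a)) ⊞ inv(f(d, b, d))) ⊞ inv(f(a ⊞ d, c ⊞ c, b ⊞ c ⊞ d))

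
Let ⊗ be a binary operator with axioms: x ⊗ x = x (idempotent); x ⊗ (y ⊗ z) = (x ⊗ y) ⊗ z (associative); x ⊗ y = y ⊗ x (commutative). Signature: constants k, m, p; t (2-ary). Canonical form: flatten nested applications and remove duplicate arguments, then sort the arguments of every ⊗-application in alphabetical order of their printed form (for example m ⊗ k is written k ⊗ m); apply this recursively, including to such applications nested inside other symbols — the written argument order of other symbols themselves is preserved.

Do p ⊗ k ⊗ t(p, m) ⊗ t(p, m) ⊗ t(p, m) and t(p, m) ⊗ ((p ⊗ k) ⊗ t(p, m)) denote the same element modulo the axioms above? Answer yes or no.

Answer: yes — both canonical forms are k ⊗ p ⊗ t(p, m)

Derivation:
Left:  p ⊗ k ⊗ t(p, m) ⊗ t(p, m) ⊗ t(p, m)
  Idempotence:  drop duplicate t(p, m), t(p, m)
  Sort:  k ⊗ p ⊗ t(p, m)
Right:  t(p, m) ⊗ ((p ⊗ k) ⊗ t(p, m))
  Flatten:  t(p, m) ⊗ p ⊗ k ⊗ t(p, m)
  Idempotence:  drop duplicate t(p, m)
  Order the arguments:  k ⊗ p ⊗ t(p, m)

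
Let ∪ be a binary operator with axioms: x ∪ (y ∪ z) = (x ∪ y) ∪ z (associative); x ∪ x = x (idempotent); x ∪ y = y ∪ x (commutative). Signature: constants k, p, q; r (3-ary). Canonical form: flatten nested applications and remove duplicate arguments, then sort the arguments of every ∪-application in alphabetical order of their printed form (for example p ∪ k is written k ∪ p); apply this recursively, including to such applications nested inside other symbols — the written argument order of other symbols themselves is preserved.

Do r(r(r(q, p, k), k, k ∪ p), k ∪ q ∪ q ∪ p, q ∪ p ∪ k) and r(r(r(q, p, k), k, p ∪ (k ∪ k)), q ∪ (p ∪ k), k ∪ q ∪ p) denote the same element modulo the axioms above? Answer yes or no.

Answer: yes — both canonical forms are r(r(r(q, p, k), k, k ∪ p), k ∪ p ∪ q, k ∪ p ∪ q)

Derivation:
Left:  r(r(r(q, p, k), k, k ∪ p), k ∪ q ∪ q ∪ p, q ∪ p ∪ k)
  Focus inside:  k ∪ q ∪ q ∪ p
  Drop duplicates:  drop duplicate q
  Sort arguments:  k ∪ p ∪ q
  Rebuild:  r(r(r(q, p, k), k, k ∪ p), k ∪ p ∪ q, k ∪ p ∪ q)
Right:  r(r(r(q, p, k), k, p ∪ (k ∪ k)), q ∪ (p ∪ k), k ∪ q ∪ p)
  Focus inside:  q ∪ (p ∪ k)
  Merge nested applications:  q ∪ p ∪ k
  Sort:  k ∪ p ∪ q
  Reassemble:  r(r(r(q, p, k), k, k ∪ p), k ∪ p ∪ q, k ∪ p ∪ q)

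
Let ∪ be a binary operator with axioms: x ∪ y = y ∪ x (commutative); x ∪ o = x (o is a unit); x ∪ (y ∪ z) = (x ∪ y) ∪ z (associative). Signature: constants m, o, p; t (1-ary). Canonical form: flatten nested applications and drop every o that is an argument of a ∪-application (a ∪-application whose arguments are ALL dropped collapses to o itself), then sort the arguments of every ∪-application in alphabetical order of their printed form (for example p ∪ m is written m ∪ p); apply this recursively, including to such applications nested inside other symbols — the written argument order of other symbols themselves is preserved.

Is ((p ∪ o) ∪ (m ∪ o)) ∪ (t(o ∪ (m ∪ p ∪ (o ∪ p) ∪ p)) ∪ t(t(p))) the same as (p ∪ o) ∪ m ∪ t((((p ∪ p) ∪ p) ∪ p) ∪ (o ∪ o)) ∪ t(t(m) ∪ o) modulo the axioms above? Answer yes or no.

Answer: no — m ∪ p ∪ t(m ∪ p ∪ p ∪ p) ∪ t(t(p)) vs m ∪ p ∪ t(p ∪ p ∪ p ∪ p) ∪ t(t(m))

Derivation:
Left:  ((p ∪ o) ∪ (m ∪ o)) ∪ (t(o ∪ (m ∪ p ∪ (o ∪ p) ∪ p)) ∪ t(t(p)))
  Merge nested applications:  p ∪ o ∪ m ∪ o ∪ t(o ∪ (m ∪ p ∪ (o ∪ p) ∪ p)) ∪ t(t(p))
  Simplify inside:  t(o ∪ (m ∪ p ∪ (o ∪ p) ∪ p))  →  t(m ∪ p ∪ p ∪ p)
  Units out:  drop o (×2)
  Sort:  m ∪ p ∪ t(m ∪ p ∪ p ∪ p) ∪ t(t(p))
Right:  (p ∪ o) ∪ m ∪ t((((p ∪ p) ∪ p) ∪ p) ∪ (o ∪ o)) ∪ t(t(m) ∪ o)
  Un-nest:  p ∪ o ∪ m ∪ t((((p ∪ p) ∪ p) ∪ p) ∪ (o ∪ o)) ∪ t(t(m) ∪ o)
  Simplify inside:  t((((p ∪ p) ∪ p) ∪ p) ∪ (o ∪ o))  →  t(p ∪ p ∪ p ∪ p)
  Inside:  t(t(m) ∪ o)  →  t(t(m))
  Drop the unit:  drop o
  Sort arguments:  m ∪ p ∪ t(p ∪ p ∪ p ∪ p) ∪ t(t(m))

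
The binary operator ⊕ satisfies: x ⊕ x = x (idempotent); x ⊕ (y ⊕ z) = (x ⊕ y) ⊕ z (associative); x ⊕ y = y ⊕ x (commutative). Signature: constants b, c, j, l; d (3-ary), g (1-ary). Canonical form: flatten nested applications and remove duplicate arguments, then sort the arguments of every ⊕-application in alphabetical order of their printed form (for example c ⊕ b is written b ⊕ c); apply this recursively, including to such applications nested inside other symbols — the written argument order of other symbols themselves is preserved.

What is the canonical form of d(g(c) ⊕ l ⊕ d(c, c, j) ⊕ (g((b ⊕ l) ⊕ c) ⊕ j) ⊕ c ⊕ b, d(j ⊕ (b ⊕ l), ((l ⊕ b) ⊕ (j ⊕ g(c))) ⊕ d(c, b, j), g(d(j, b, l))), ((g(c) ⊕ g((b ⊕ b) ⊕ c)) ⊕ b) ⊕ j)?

Focus inside:  g(c) ⊕ l ⊕ d(c, c, j) ⊕ (g((b ⊕ l) ⊕ c) ⊕ j) ⊕ c ⊕ b
Un-nest:  g(c) ⊕ l ⊕ d(c, c, j) ⊕ g((b ⊕ l) ⊕ c) ⊕ j ⊕ c ⊕ b
Simplify inside:  g((b ⊕ l) ⊕ c)  →  g(b ⊕ c ⊕ l)
Order the arguments:  b ⊕ c ⊕ d(c, c, j) ⊕ g(b ⊕ c ⊕ l) ⊕ g(c) ⊕ j ⊕ l
Reassemble:  d(b ⊕ c ⊕ d(c, c, j) ⊕ g(b ⊕ c ⊕ l) ⊕ g(c) ⊕ j ⊕ l, d(b ⊕ j ⊕ l, b ⊕ d(c, b, j) ⊕ g(c) ⊕ j ⊕ l, g(d(j, b, l))), b ⊕ g(b ⊕ c) ⊕ g(c) ⊕ j)

Answer: d(b ⊕ c ⊕ d(c, c, j) ⊕ g(b ⊕ c ⊕ l) ⊕ g(c) ⊕ j ⊕ l, d(b ⊕ j ⊕ l, b ⊕ d(c, b, j) ⊕ g(c) ⊕ j ⊕ l, g(d(j, b, l))), b ⊕ g(b ⊕ c) ⊕ g(c) ⊕ j)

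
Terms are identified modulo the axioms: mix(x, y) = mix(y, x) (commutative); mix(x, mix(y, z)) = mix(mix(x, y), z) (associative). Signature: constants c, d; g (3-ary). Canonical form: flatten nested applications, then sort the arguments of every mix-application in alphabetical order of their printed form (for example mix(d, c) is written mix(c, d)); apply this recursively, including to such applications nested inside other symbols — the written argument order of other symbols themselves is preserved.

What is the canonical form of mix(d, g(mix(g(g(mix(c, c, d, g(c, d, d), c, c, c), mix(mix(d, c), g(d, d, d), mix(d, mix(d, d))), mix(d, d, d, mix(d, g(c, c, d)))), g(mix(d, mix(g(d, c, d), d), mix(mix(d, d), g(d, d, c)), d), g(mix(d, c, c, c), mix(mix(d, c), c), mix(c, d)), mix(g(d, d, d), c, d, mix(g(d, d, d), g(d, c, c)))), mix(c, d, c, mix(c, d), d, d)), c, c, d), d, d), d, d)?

Answer: mix(d, d, d, g(mix(c, c, d, g(g(mix(c, c, c, c, c, d, g(c, d, d)), mix(c, d, d, d, d, g(d, d, d)), mix(d, d, d, d, g(c, c, d))), g(mix(d, d, d, d, d, g(d, c, d), g(d, d, c)), g(mix(c, c, c, d), mix(c, c, d), mix(c, d)), mix(c, d, g(d, c, c), g(d, d, d), g(d, d, d))), mix(c, c, c, d, d, d, d))), d, d))

Derivation:
Inside:  g(mix(g(g(mix(c, c, d, g(c, d, d), c, c, c), mix(mix(d, c), g(d, d, d), mix(d, mix(d, d))), mix(d, d, d, mix(d, g(c, c, d)))), g(mix(d, mix(g(d, c, d), d), mix(mix(d, d), g(d, d, c)), d), g(mix(d, c, c, c), mix(mix(d, c), c), mix(c, d)), mix(g(d, d, d), c, d, mix(g(d, d, d), g(d, c, c)))), mix(c, d, c, mix(c, d), d, d)), c, c, d), d, d)  →  g(mix(c, c, d, g(g(mix(c, c, c, c, c, d, g(c, d, d)), mix(c, d, d, d, d, g(d, d, d)), mix(d, d, d, d, g(c, c, d))), g(mix(d, d, d, d, d, g(d, c, d), g(d, d, c)), g(mix(c, c, c, d), mix(c, c, d), mix(c, d)), mix(c, d, g(d, c, c), g(d, d, d), g(d, d, d))), mix(c, c, c, d, d, d, d))), d, d)
Sort arguments:  mix(d, d, d, g(mix(c, c, d, g(g(mix(c, c, c, c, c, d, g(c, d, d)), mix(c, d, d, d, d, g(d, d, d)), mix(d, d, d, d, g(c, c, d))), g(mix(d, d, d, d, d, g(d, c, d), g(d, d, c)), g(mix(c, c, c, d), mix(c, c, d), mix(c, d)), mix(c, d, g(d, c, c), g(d, d, d), g(d, d, d))), mix(c, c, c, d, d, d, d))), d, d))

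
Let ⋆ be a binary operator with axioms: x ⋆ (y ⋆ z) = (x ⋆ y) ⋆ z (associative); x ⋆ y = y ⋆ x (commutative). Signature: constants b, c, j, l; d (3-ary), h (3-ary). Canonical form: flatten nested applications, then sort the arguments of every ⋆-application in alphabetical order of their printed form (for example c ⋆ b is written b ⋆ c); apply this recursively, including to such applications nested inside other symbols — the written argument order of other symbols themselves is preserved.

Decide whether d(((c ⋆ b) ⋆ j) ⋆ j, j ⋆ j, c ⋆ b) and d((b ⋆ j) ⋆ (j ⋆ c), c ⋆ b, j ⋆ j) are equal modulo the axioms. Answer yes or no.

Answer: no — d(b ⋆ c ⋆ j ⋆ j, j ⋆ j, b ⋆ c) vs d(b ⋆ c ⋆ j ⋆ j, b ⋆ c, j ⋆ j)

Derivation:
Left:  d(((c ⋆ b) ⋆ j) ⋆ j, j ⋆ j, c ⋆ b)
  Descend into:  ((c ⋆ b) ⋆ j) ⋆ j
  Merge nested applications:  c ⋆ b ⋆ j ⋆ j
  Sort arguments:  b ⋆ c ⋆ j ⋆ j
  Put back:  d(b ⋆ c ⋆ j ⋆ j, j ⋆ j, b ⋆ c)
Right:  d((b ⋆ j) ⋆ (j ⋆ c), c ⋆ b, j ⋆ j)
  Descend into:  (b ⋆ j) ⋆ (j ⋆ c)
  Flatten:  b ⋆ j ⋆ j ⋆ c
  Order the arguments:  b ⋆ c ⋆ j ⋆ j
  Rebuild:  d(b ⋆ c ⋆ j ⋆ j, b ⋆ c, j ⋆ j)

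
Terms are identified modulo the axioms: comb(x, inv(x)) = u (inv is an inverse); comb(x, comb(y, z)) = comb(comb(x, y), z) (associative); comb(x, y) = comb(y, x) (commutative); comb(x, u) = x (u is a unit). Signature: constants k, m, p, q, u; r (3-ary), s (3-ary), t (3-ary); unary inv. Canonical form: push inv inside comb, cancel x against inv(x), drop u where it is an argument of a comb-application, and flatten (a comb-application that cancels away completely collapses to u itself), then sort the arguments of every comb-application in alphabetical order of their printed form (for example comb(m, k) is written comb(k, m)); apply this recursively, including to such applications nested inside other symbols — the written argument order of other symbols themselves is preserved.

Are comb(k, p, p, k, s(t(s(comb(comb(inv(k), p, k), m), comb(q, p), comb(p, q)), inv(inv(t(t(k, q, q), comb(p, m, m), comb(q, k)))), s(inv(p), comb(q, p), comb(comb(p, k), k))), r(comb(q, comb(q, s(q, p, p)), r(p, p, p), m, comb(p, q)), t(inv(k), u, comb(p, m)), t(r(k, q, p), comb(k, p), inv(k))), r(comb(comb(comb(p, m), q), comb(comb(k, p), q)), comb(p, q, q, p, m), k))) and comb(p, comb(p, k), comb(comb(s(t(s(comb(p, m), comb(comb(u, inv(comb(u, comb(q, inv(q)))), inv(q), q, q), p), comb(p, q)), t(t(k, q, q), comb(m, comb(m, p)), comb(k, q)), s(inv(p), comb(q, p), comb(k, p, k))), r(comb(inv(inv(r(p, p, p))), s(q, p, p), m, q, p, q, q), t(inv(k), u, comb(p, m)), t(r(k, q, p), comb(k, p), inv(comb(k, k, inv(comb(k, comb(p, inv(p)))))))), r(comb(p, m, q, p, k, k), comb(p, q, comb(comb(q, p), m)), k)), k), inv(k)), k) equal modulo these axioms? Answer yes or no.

Left:  comb(k, p, p, k, s(t(s(comb(comb(inv(k), p, k), m), comb(q, p), comb(p, q)), inv(inv(t(t(k, q, q), comb(p, m, m), comb(q, k)))), s(inv(p), comb(q, p), comb(comb(p, k), k))), r(comb(q, comb(q, s(q, p, p)), r(p, p, p), m, comb(p, q)), t(inv(k), u, comb(p, m)), t(r(k, q, p), comb(k, p), inv(k))), r(comb(comb(comb(p, m), q), comb(comb(k, p), q)), comb(p, q, q, p, m), k)))
  Push inv inside:  distribute inv over comb and collapse double inv
  Combine occurrences:  comb(k, k, p, p, s(t(s(comb(m, p), comb(p, q), comb(p, q)), t(t(k, q, q), comb(m, m, p), comb(k, q)), s(inv(p), comb(p, q), comb(k, k, p))), r(comb(m, p, q, q, q, r(p, p, p), s(q, p, p)), t(inv(k), u, comb(m, p)), t(r(k, q, p), comb(k, p), inv(k))), r(comb(k, m, p, p, q, q), comb(m, p, p, q, q), k)))
Right:  comb(p, comb(p, k), comb(comb(s(t(s(comb(p, m), comb(comb(u, inv(comb(u, comb(q, inv(q)))), inv(q), q, q), p), comb(p, q)), t(t(k, q, q), comb(m, comb(m, p)), comb(k, q)), s(inv(p), comb(q, p), comb(k, p, k))), r(comb(inv(inv(r(p, p, p))), s(q, p, p), m, q, p, q, q), t(inv(k), u, comb(p, m)), t(r(k, q, p), comb(k, p), inv(comb(k, k, inv(comb(k, comb(p, inv(p)))))))), r(comb(p, m, q, p, k, k), comb(p, q, comb(comb(q, p), m)), k)), k), inv(k)), k)
  Push inv inside:  distribute inv over comb and collapse double inv
  Collect terms:  comb(p, p, k, k, s(t(s(comb(m, p), comb(p, q), comb(p, q)), t(t(k, q, q), comb(m, m, p), comb(k, q)), s(inv(p), comb(p, q), comb(k, k, p))), r(comb(m, p, q, q, q, r(p, p, p), s(q, p, p)), t(inv(k), u, comb(m, p)), t(r(k, q, p), comb(k, p), inv(k))), r(comb(k, k, m, p, p, q), comb(m, p, p, q, q), k)))
  Sort:  comb(k, k, p, p, s(t(s(comb(m, p), comb(p, q), comb(p, q)), t(t(k, q, q), comb(m, m, p), comb(k, q)), s(inv(p), comb(p, q), comb(k, k, p))), r(comb(m, p, q, q, q, r(p, p, p), s(q, p, p)), t(inv(k), u, comb(m, p)), t(r(k, q, p), comb(k, p), inv(k))), r(comb(k, k, m, p, p, q), comb(m, p, p, q, q), k)))

Answer: no — comb(k, k, p, p, s(t(s(comb(m, p), comb(p, q), comb(p, q)), t(t(k, q, q), comb(m, m, p), comb(k, q)), s(inv(p), comb(p, q), comb(k, k, p))), r(comb(m, p, q, q, q, r(p, p, p), s(q, p, p)), t(inv(k), u, comb(m, p)), t(r(k, q, p), comb(k, p), inv(k))), r(comb(k, m, p, p, q, q), comb(m, p, p, q, q), k))) vs comb(k, k, p, p, s(t(s(comb(m, p), comb(p, q), comb(p, q)), t(t(k, q, q), comb(m, m, p), comb(k, q)), s(inv(p), comb(p, q), comb(k, k, p))), r(comb(m, p, q, q, q, r(p, p, p), s(q, p, p)), t(inv(k), u, comb(m, p)), t(r(k, q, p), comb(k, p), inv(k))), r(comb(k, k, m, p, p, q), comb(m, p, p, q, q), k)))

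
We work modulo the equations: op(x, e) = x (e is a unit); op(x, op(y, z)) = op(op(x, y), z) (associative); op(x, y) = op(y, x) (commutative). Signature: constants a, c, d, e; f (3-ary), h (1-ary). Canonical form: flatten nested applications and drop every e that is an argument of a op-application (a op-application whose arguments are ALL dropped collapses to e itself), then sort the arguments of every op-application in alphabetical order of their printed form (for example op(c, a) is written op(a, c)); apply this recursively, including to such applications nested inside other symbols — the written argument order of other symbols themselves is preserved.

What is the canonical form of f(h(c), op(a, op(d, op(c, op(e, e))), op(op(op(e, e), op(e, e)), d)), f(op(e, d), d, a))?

Answer: f(h(c), op(a, c, d, d), f(d, d, a))

Derivation:
Descend into:  op(a, op(d, op(c, op(e, e))), op(op(op(e, e), op(e, e)), d))
Merge nested applications:  op(a, d, c, e, e, e, e, e, e, d)
Unit:  drop e (×6)
Sort:  op(a, c, d, d)
Rebuild:  f(h(c), op(a, c, d, d), f(d, d, a))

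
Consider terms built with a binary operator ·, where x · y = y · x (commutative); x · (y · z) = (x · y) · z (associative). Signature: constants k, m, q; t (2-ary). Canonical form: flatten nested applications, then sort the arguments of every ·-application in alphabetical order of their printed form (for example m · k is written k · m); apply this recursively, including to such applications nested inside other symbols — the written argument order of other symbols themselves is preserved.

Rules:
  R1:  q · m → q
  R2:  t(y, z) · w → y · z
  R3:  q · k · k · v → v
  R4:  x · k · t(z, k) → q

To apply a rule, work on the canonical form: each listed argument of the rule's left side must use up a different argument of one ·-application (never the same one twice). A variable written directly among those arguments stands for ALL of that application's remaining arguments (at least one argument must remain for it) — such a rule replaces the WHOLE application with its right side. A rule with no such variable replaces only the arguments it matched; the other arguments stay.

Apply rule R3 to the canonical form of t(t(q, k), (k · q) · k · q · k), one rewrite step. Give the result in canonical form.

Answer: t(t(q, k), k · q)

Derivation:
Canonical form:  t(t(q, k), k · k · k · q · q)
Apply R3:  consuming k, k, q;  v := k · q
The variable takes the whole remainder — replace the entire application.
Result:  t(t(q, k), k · q)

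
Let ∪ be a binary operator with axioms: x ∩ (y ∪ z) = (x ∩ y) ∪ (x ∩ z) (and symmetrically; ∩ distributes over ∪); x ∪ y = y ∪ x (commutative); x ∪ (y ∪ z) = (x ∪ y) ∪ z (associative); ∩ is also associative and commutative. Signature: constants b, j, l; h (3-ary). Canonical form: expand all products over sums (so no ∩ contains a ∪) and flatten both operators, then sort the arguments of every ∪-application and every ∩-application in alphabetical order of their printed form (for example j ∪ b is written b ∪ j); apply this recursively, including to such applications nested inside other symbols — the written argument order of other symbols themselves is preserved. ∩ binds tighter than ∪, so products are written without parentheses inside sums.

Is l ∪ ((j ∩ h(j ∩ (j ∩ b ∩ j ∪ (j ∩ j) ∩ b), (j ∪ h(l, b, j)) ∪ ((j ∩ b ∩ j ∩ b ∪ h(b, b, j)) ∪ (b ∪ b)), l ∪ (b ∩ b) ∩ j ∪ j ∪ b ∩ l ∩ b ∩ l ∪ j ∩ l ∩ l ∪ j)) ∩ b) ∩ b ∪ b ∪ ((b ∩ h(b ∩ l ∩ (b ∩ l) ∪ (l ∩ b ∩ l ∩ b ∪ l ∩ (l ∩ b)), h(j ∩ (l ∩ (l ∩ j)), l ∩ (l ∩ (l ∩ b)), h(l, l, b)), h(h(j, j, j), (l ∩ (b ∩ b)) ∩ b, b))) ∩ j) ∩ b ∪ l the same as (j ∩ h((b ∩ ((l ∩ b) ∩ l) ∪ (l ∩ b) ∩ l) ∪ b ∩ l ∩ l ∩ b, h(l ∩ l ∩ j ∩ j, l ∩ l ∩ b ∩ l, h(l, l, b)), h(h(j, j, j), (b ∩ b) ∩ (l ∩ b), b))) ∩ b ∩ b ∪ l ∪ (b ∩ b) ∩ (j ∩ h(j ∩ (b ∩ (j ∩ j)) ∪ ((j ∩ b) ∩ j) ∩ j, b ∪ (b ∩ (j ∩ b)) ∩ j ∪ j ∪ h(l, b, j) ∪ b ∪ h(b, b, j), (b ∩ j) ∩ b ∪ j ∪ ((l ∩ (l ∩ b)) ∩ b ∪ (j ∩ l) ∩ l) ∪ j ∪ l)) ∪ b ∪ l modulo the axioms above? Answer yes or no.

Left:  l ∪ ((j ∩ h(j ∩ (j ∩ b ∩ j ∪ (j ∩ j) ∩ b), (j ∪ h(l, b, j)) ∪ ((j ∩ b ∩ j ∩ b ∪ h(b, b, j)) ∪ (b ∪ b)), l ∪ (b ∩ b) ∩ j ∪ j ∪ b ∩ l ∩ b ∩ l ∪ j ∩ l ∩ l ∪ j)) ∩ b) ∩ b ∪ b ∪ ((b ∩ h(b ∩ l ∩ (b ∩ l) ∪ (l ∩ b ∩ l ∩ b ∪ l ∩ (l ∩ b)), h(j ∩ (l ∩ (l ∩ j)), l ∩ (l ∩ (l ∩ b)), h(l, l, b)), h(h(j, j, j), (l ∩ (b ∩ b)) ∩ b, b))) ∩ j) ∩ b ∪ l
  Distribute:  l ∪ b ∩ b ∩ h(b ∩ j ∩ j ∩ j ∪ b ∩ j ∩ j ∩ j, b ∪ b ∪ b ∩ b ∩ j ∩ j ∪ h(b, b, j) ∪ h(l, b, j) ∪ j, b ∩ b ∩ j ∪ b ∩ b ∩ l ∩ l ∪ j ∪ j ∪ j ∩ l ∩ l ∪ l) ∩ j ∪ b ∪ b ∩ b ∩ h(b ∩ b ∩ l ∩ l ∪ b ∩ b ∩ l ∩ l ∪ b ∩ l ∩ l, h(j ∩ j ∩ l ∩ l, b ∩ l ∩ l ∩ l, h(l, l, b)), h(h(j, j, j), b ∩ b ∩ b ∩ l, b)) ∩ j ∪ l
  Sort arguments:  b ∪ b ∩ b ∩ h(b ∩ b ∩ l ∩ l ∪ b ∩ b ∩ l ∩ l ∪ b ∩ l ∩ l, h(j ∩ j ∩ l ∩ l, b ∩ l ∩ l ∩ l, h(l, l, b)), h(h(j, j, j), b ∩ b ∩ b ∩ l, b)) ∩ j ∪ b ∩ b ∩ h(b ∩ j ∩ j ∩ j ∪ b ∩ j ∩ j ∩ j, b ∪ b ∪ b ∩ b ∩ j ∩ j ∪ h(b, b, j) ∪ h(l, b, j) ∪ j, b ∩ b ∩ j ∪ b ∩ b ∩ l ∩ l ∪ j ∪ j ∪ j ∩ l ∩ l ∪ l) ∩ j ∪ l ∪ l
Right:  (j ∩ h((b ∩ ((l ∩ b) ∩ l) ∪ (l ∩ b) ∩ l) ∪ b ∩ l ∩ l ∩ b, h(l ∩ l ∩ j ∩ j, l ∩ l ∩ b ∩ l, h(l, l, b)), h(h(j, j, j), (b ∩ b) ∩ (l ∩ b), b))) ∩ b ∩ b ∪ l ∪ (b ∩ b) ∩ (j ∩ h(j ∩ (b ∩ (j ∩ j)) ∪ ((j ∩ b) ∩ j) ∩ j, b ∪ (b ∩ (j ∩ b)) ∩ j ∪ j ∪ h(l, b, j) ∪ b ∪ h(b, b, j), (b ∩ j) ∩ b ∪ j ∪ ((l ∩ (l ∩ b)) ∩ b ∪ (j ∩ l) ∩ l) ∪ j ∪ l)) ∪ b ∪ l
  Un-nest:  b ∩ b ∩ h(b ∩ b ∩ l ∩ l ∪ b ∩ b ∩ l ∩ l ∪ b ∩ l ∩ l, h(j ∩ j ∩ l ∩ l, b ∩ l ∩ l ∩ l, h(l, l, b)), h(h(j, j, j), b ∩ b ∩ b ∩ l, b)) ∩ j ∪ l ∪ b ∩ b ∩ h(b ∩ j ∩ j ∩ j ∪ b ∩ j ∩ j ∩ j, b ∪ b ∪ b ∩ b ∩ j ∩ j ∪ h(b, b, j) ∪ h(l, b, j) ∪ j, b ∩ b ∩ j ∪ b ∩ b ∩ l ∩ l ∪ j ∪ j ∪ j ∩ l ∩ l ∪ l) ∩ j ∪ b ∪ l
  Order the arguments:  b ∪ b ∩ b ∩ h(b ∩ b ∩ l ∩ l ∪ b ∩ b ∩ l ∩ l ∪ b ∩ l ∩ l, h(j ∩ j ∩ l ∩ l, b ∩ l ∩ l ∩ l, h(l, l, b)), h(h(j, j, j), b ∩ b ∩ b ∩ l, b)) ∩ j ∪ b ∩ b ∩ h(b ∩ j ∩ j ∩ j ∪ b ∩ j ∩ j ∩ j, b ∪ b ∪ b ∩ b ∩ j ∩ j ∪ h(b, b, j) ∪ h(l, b, j) ∪ j, b ∩ b ∩ j ∪ b ∩ b ∩ l ∩ l ∪ j ∪ j ∪ j ∩ l ∩ l ∪ l) ∩ j ∪ l ∪ l

Answer: yes — both canonical forms are b ∪ b ∩ b ∩ h(b ∩ b ∩ l ∩ l ∪ b ∩ b ∩ l ∩ l ∪ b ∩ l ∩ l, h(j ∩ j ∩ l ∩ l, b ∩ l ∩ l ∩ l, h(l, l, b)), h(h(j, j, j), b ∩ b ∩ b ∩ l, b)) ∩ j ∪ b ∩ b ∩ h(b ∩ j ∩ j ∩ j ∪ b ∩ j ∩ j ∩ j, b ∪ b ∪ b ∩ b ∩ j ∩ j ∪ h(b, b, j) ∪ h(l, b, j) ∪ j, b ∩ b ∩ j ∪ b ∩ b ∩ l ∩ l ∪ j ∪ j ∪ j ∩ l ∩ l ∪ l) ∩ j ∪ l ∪ l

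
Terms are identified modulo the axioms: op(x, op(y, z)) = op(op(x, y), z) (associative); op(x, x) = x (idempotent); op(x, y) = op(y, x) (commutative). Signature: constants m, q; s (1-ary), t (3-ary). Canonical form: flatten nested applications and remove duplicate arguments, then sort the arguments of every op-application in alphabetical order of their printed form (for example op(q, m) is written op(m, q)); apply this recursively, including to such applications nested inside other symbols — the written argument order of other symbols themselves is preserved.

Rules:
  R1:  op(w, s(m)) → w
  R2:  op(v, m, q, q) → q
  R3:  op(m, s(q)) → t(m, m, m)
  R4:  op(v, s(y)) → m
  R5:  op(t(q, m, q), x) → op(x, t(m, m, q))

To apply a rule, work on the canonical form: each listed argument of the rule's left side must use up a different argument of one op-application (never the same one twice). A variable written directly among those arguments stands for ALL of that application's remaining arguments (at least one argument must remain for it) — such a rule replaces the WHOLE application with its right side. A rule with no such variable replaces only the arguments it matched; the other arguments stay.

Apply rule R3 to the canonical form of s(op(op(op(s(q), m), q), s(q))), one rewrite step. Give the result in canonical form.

Answer: s(op(q, t(m, m, m)))

Derivation:
Canonical form:  s(op(m, q, s(q)))
Match R3:  consume m, s(q)
Giving:  s(op(q, t(m, m, m)))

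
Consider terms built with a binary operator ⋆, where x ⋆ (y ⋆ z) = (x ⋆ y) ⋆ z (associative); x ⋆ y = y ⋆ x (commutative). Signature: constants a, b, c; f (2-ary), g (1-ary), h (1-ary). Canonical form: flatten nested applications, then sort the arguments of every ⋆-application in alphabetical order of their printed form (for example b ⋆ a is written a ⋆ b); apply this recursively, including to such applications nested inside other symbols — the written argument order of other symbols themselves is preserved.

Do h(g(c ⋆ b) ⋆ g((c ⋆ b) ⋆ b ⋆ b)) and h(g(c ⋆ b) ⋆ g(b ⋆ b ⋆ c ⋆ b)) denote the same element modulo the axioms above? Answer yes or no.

Left:  h(g(c ⋆ b) ⋆ g((c ⋆ b) ⋆ b ⋆ b))
  Descend into:  g(c ⋆ b) ⋆ g((c ⋆ b) ⋆ b ⋆ b)
  Canonicalize subterm:  g(c ⋆ b)  →  g(b ⋆ c)
  Simplify inside:  g((c ⋆ b) ⋆ b ⋆ b)  →  g(b ⋆ b ⋆ b ⋆ c)
  Sort arguments:  g(b ⋆ b ⋆ b ⋆ c) ⋆ g(b ⋆ c)
  Rebuild:  h(g(b ⋆ b ⋆ b ⋆ c) ⋆ g(b ⋆ c))
Right:  h(g(c ⋆ b) ⋆ g(b ⋆ b ⋆ c ⋆ b))
  Focus inside:  g(c ⋆ b) ⋆ g(b ⋆ b ⋆ c ⋆ b)
  Simplify inside:  g(c ⋆ b)  →  g(b ⋆ c)
  Inside:  g(b ⋆ b ⋆ c ⋆ b)  →  g(b ⋆ b ⋆ b ⋆ c)
  Sort arguments:  g(b ⋆ b ⋆ b ⋆ c) ⋆ g(b ⋆ c)
  Reassemble:  h(g(b ⋆ b ⋆ b ⋆ c) ⋆ g(b ⋆ c))

Answer: yes — both canonical forms are h(g(b ⋆ b ⋆ b ⋆ c) ⋆ g(b ⋆ c))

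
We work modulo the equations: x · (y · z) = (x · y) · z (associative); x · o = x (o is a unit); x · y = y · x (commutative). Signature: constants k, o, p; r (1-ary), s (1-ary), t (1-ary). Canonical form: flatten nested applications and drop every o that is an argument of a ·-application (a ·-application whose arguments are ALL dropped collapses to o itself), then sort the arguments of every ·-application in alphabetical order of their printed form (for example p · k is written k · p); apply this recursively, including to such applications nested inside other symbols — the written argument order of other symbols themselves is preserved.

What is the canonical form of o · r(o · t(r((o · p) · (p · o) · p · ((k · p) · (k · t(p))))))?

Simplify inside:  r(o · t(r((o · p) · (p · o) · p · ((k · p) · (k · t(p))))))  →  r(t(r(k · k · p · p · p · p · t(p))))
Drop the unit:  drop o
Sort:  r(t(r(k · k · p · p · p · p · t(p))))

Answer: r(t(r(k · k · p · p · p · p · t(p))))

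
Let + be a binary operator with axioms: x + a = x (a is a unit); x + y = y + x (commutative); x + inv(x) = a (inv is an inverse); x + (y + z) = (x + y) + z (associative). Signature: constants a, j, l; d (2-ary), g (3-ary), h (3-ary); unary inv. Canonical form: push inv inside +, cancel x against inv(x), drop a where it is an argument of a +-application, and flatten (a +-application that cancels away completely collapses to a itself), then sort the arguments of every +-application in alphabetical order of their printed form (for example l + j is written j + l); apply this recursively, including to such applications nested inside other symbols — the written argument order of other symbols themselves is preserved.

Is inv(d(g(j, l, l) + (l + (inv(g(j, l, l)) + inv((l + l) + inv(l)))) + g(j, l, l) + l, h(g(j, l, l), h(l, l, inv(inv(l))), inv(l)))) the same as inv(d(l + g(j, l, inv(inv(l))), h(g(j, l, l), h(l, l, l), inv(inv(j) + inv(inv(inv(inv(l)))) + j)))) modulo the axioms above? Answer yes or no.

Answer: yes — both canonical forms are inv(d(g(j, l, l) + l, h(g(j, l, l), h(l, l, l), inv(l))))

Derivation:
Left:  inv(d(g(j, l, l) + (l + (inv(g(j, l, l)) + inv((l + l) + inv(l)))) + g(j, l, l) + l, h(g(j, l, l), h(l, l, inv(inv(l))), inv(l))))
  Push inv inside:  distribute inv over + and collapse double inv
  Collect terms:  inv(d(g(j, l, l) + l, h(g(j, l, l), h(l, l, l), inv(l))))
Right:  inv(d(l + g(j, l, inv(inv(l))), h(g(j, l, l), h(l, l, l), inv(inv(j) + inv(inv(inv(inv(l)))) + j))))
  Push inv inside:  distribute inv over + and collapse double inv
  Collect:  inv(d(g(j, l, l) + l, h(g(j, l, l), h(l, l, l), inv(l))))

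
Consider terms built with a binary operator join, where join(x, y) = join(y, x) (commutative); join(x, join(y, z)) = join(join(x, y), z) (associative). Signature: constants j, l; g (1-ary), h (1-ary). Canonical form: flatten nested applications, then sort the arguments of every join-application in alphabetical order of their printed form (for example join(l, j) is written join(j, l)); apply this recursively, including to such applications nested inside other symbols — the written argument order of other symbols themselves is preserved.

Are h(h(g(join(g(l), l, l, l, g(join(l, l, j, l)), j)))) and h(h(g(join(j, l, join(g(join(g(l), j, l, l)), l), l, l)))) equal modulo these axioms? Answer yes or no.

Left:  h(h(g(join(g(l), l, l, l, g(join(l, l, j, l)), j))))
  Descend into:  join(g(l), l, l, l, g(join(l, l, j, l)), j)
  Canonicalize subterm:  g(join(l, l, j, l))  →  g(join(j, l, l, l))
  Sort:  join(g(join(j, l, l, l)), g(l), j, l, l, l)
  Put back:  h(h(g(join(g(join(j, l, l, l)), g(l), j, l, l, l))))
Right:  h(h(g(join(j, l, join(g(join(g(l), j, l, l)), l), l, l))))
  Descend into:  join(j, l, join(g(join(g(l), j, l, l)), l), l, l)
  Flatten:  join(j, l, g(join(g(l), j, l, l)), l, l, l)
  Order the arguments:  join(g(join(g(l), j, l, l)), j, l, l, l, l)
  Rebuild:  h(h(g(join(g(join(g(l), j, l, l)), j, l, l, l, l))))

Answer: no — h(h(g(join(g(join(j, l, l, l)), g(l), j, l, l, l)))) vs h(h(g(join(g(join(g(l), j, l, l)), j, l, l, l, l))))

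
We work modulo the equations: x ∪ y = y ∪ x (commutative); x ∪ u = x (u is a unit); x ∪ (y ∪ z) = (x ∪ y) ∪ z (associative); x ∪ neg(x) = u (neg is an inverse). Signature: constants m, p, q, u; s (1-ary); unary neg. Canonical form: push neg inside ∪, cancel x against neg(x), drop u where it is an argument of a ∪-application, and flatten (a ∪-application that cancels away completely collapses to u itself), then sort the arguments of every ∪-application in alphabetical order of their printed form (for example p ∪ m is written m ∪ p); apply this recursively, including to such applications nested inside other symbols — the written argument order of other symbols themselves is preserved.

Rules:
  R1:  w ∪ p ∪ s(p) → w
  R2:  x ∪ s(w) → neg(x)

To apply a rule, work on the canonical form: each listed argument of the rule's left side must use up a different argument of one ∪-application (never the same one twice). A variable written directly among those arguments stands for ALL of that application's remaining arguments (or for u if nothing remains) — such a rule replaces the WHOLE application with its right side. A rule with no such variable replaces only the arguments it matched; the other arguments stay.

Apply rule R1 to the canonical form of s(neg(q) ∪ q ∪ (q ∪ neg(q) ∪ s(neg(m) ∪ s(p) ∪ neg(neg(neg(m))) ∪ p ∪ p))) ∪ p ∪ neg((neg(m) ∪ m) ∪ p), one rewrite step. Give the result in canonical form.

Canonical form:  s(s(neg(m) ∪ neg(m) ∪ p ∪ p ∪ s(p)))
Apply R1:  consuming p, s(p);  w := neg(m) ∪ neg(m) ∪ p
The variable takes the whole remainder — replace the entire application.
Giving:  s(s(neg(m) ∪ neg(m) ∪ p))

Answer: s(s(neg(m) ∪ neg(m) ∪ p))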